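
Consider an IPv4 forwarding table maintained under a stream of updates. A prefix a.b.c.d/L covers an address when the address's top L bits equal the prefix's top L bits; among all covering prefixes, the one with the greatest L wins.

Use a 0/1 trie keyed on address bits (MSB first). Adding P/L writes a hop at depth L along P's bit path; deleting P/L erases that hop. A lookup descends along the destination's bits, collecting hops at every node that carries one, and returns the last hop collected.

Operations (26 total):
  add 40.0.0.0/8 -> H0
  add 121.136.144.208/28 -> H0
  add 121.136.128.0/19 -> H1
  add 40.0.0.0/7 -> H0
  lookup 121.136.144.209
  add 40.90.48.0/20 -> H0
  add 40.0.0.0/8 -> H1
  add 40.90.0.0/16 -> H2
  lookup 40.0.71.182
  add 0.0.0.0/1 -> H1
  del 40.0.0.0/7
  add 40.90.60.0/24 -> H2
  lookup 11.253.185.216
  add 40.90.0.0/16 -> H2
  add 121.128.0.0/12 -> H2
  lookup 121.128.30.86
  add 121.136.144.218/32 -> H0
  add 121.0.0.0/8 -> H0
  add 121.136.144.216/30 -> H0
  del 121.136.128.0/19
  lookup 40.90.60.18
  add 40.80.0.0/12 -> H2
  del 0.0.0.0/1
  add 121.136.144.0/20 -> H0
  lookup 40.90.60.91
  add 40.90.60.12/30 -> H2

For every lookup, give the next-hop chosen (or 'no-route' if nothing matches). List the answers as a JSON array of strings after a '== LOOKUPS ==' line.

Apply in order:
  add 40.0.0.0/8 -> H0 at depth 8
  add 121.136.144.208/28 -> H0 at depth 28
  add 121.136.128.0/19 -> H1 at depth 19
  add 40.0.0.0/7 -> H0 at depth 7
  lookup 121.136.144.209: bits 0111100110001000100100001101 walk d0:-→d1:-→d2:-→d3:-→d4:-→d5:-→d6:-→d7:-→d8:-→d9:-→d10:-→d11:-→d12:-→d13:-→d14:-→d15:-→d16:-→d17:-→d18:-→d19:H1→d20:-→d21:-→d22:-→d23:-→d24:-→d25:-→d26:-→d27:-→d28:H0 -> H0
  add 40.90.48.0/20 -> H0 at depth 20
  add 40.0.0.0/8 -> H1 at depth 8
  add 40.90.0.0/16 -> H2 at depth 16
  lookup 40.0.71.182: bits 001010000 walk d0:-→d1:-→d2:-→d3:-→d4:-→d5:-→d6:-→d7:H0→d8:H1→d9:- -> H1
  add 0.0.0.0/1 -> H1 at depth 1
  - 40.0.0.0/7 clear@7
  add 40.90.60.0/24 -> H2 at depth 24
  lookup 11.253.185.216: bits 00 walk d0:-→d1:H1→d2:- -> H1
  add 40.90.0.0/16 -> H2 at depth 16
  add 121.128.0.0/12 -> H2 at depth 12
  lookup 121.128.30.86: bits 011110011000 walk d0:-→d1:H1→d2:-→d3:-→d4:-→d5:-→d6:-→d7:-→d8:-→d9:-→d10:-→d11:-→d12:H2 -> H2
  add 121.136.144.218/32 -> H0 at depth 32
  add 121.0.0.0/8 -> H0 at depth 8
  add 121.136.144.216/30 -> H0 at depth 30
  - 121.136.128.0/19 clear@19
  lookup 40.90.60.18: bits 001010000101101000111100 walk d0:-→d1:H1→d2:-→d3:-→d4:-→d5:-→d6:-→d7:-→d8:H1→d9:-→d10:-→d11:-→d12:-→d13:-→d14:-→d15:-→d16:H2→d17:-→d18:-→d19:-→d20:H0→d21:-→d22:-→d23:-→d24:H2 -> H2
  add 40.80.0.0/12 -> H2 at depth 12
  - 0.0.0.0/1 clear@1
  add 121.136.144.0/20 -> H0 at depth 20
  lookup 40.90.60.91: bits 001010000101101000111100 walk d0:-→d1:-→d2:-→d3:-→d4:-→d5:-→d6:-→d7:-→d8:H1→d9:-→d10:-→d11:-→d12:H2→d13:-→d14:-→d15:-→d16:H2→d17:-→d18:-→d19:-→d20:H0→d21:-→d22:-→d23:-→d24:H2 -> H2
  add 40.90.60.12/30 -> H2 at depth 30

== LOOKUPS ==
["H0","H1","H1","H2","H2","H2"]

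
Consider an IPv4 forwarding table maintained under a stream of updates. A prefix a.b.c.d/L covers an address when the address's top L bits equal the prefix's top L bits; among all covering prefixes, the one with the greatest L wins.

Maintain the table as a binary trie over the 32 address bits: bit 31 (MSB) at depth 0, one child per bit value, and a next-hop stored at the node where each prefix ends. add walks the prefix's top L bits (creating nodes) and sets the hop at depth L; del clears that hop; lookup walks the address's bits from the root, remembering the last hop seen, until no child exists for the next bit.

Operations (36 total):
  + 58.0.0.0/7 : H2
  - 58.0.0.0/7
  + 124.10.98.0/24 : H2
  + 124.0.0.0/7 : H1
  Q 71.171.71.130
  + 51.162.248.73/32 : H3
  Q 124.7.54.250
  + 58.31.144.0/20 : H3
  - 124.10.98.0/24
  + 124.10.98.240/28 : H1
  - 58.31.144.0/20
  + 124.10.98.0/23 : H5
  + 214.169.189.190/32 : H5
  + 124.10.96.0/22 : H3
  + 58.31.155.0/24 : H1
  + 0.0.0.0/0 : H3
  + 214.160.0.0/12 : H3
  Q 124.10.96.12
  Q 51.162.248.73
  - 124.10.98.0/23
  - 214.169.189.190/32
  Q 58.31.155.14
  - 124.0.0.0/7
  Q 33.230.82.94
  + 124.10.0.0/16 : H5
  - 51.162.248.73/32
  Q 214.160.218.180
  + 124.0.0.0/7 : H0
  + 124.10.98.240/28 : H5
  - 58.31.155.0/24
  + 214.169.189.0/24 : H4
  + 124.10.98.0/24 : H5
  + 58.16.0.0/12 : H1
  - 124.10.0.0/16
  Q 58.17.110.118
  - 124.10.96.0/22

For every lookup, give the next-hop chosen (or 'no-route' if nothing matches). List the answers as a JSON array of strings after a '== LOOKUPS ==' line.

Process each operation:
  + 58.0.0.0/7 (H2) depth=7
  - 58.0.0.0/7 clear@7
  + 124.10.98.0/24 (H2) depth=24
  + 124.0.0.0/7 (H1) depth=7
  Q 71.171.71.130: descend 01 ; hops seen [∅] ; pick no-route
  + 51.162.248.73/32 (H3) depth=32
  Q 124.7.54.250: descend 011111000000 ; hops seen [H1] ; pick H1
  + 58.31.144.0/20 (H3) depth=20
  - 124.10.98.0/24 clear@24
  + 124.10.98.240/28 (H1) depth=28
  - 58.31.144.0/20 clear@20
  + 124.10.98.0/23 (H5) depth=23
  + 214.169.189.190/32 (H5) depth=32
  + 124.10.96.0/22 (H3) depth=22
  + 58.31.155.0/24 (H1) depth=24
  + 0.0.0.0/0 (H3) depth=0
  + 214.160.0.0/12 (H3) depth=12
  Q 124.10.96.12: descend 0111110000001010011000 ; hops seen [H3,H1,H3] ; pick H3
  Q 51.162.248.73: descend 00110011101000101111100001001001 ; hops seen [H3,H3] ; pick H3
  - 124.10.98.0/23 clear@23
  - 214.169.189.190/32 clear@32
  Q 58.31.155.14: descend 001110100001111110011011 ; hops seen [H3,H1] ; pick H1
  - 124.0.0.0/7 clear@7
  Q 33.230.82.94: descend 001 ; hops seen [H3] ; pick H3
  + 124.10.0.0/16 (H5) depth=16
  - 51.162.248.73/32 clear@32
  Q 214.160.218.180: descend 110101101010 ; hops seen [H3,H3] ; pick H3
  + 124.0.0.0/7 (H0) depth=7
  + 124.10.98.240/28 (H5) depth=28
  - 58.31.155.0/24 clear@24
  + 214.169.189.0/24 (H4) depth=24
  + 124.10.98.0/24 (H5) depth=24
  + 58.16.0.0/12 (H1) depth=12
  - 124.10.0.0/16 clear@16
  Q 58.17.110.118: descend 001110100001 ; hops seen [H3,H1] ; pick H1
  - 124.10.96.0/22 clear@22

== LOOKUPS ==
["no-route","H1","H3","H3","H1","H3","H3","H1"]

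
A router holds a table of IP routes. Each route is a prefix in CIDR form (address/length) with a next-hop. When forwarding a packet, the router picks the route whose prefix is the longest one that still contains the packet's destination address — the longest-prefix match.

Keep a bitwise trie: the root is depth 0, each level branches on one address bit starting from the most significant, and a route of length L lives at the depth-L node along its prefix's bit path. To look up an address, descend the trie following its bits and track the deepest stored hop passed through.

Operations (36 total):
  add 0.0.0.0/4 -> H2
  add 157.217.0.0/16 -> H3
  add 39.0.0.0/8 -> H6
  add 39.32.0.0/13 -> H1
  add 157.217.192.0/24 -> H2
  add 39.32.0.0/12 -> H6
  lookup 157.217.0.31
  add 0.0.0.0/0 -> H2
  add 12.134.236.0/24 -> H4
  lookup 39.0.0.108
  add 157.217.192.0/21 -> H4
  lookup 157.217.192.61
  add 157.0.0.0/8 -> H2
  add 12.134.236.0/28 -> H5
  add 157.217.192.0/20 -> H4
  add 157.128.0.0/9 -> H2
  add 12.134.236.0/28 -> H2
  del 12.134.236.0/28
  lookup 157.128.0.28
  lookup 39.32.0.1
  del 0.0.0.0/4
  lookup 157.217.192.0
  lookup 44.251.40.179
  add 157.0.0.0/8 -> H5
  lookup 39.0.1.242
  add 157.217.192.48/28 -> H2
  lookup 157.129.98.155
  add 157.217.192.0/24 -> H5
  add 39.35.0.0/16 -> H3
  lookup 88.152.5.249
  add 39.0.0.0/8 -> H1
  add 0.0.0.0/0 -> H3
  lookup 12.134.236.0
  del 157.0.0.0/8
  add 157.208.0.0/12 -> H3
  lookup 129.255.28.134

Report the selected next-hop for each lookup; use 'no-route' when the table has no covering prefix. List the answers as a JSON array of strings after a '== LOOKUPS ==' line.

Trace:
  + 0.0.0.0/4 (H2) depth=4
  + 157.217.0.0/16 (H3) depth=16
  + 39.0.0.0/8 (H6) depth=8
  + 39.32.0.0/13 (H1) depth=13
  + 157.217.192.0/24 (H2) depth=24
  + 39.32.0.0/12 (H6) depth=12
  lookup 157.217.0.31: bits 1001110111011001 walk d0:-→d1:-→d2:-→d3:-→d4:-→d5:-→d6:-→d7:-→d8:-→d9:-→d10:-→d11:-→d12:-→d13:-→d14:-→d15:-→d16:H3 -> H3
  + 0.0.0.0/0 (H2) depth=0
  + 12.134.236.0/24 (H4) depth=24
  lookup 39.0.0.108: bits 0010011100 walk d0:H2→d1:-→d2:-→d3:-→d4:-→d5:-→d6:-→d7:-→d8:H6→d9:-→d10:- -> H6
  + 157.217.192.0/21 (H4) depth=21
  lookup 157.217.192.61: bits 100111011101100111000000 walk d0:H2→d1:-→d2:-→d3:-→d4:-→d5:-→d6:-→d7:-→d8:-→d9:-→d10:-→d11:-→d12:-→d13:-→d14:-→d15:-→d16:H3→d17:-→d18:-→d19:-→d20:-→d21:H4→d22:-→d23:-→d24:H2 -> H2
  + 157.0.0.0/8 (H2) depth=8
  + 12.134.236.0/28 (H5) depth=28
  + 157.217.192.0/20 (H4) depth=20
  + 157.128.0.0/9 (H2) depth=9
  + 12.134.236.0/28 (H2) depth=28
  del 12.134.236.0/28 (clear depth 28)
  lookup 157.128.0.28: bits 100111011 walk d0:H2→d1:-→d2:-→d3:-→d4:-→d5:-→d6:-→d7:-→d8:H2→d9:H2 -> H2
  lookup 39.32.0.1: bits 0010011100100 walk d0:H2→d1:-→d2:-→d3:-→d4:-→d5:-→d6:-→d7:-→d8:H6→d9:-→d10:-→d11:-→d12:H6→d13:H1 -> H1
  del 0.0.0.0/4 (clear depth 4)
  lookup 157.217.192.0: bits 100111011101100111000000 walk d0:H2→d1:-→d2:-→d3:-→d4:-→d5:-→d6:-→d7:-→d8:H2→d9:H2→d10:-→d11:-→d12:-→d13:-→d14:-→d15:-→d16:H3→d17:-→d18:-→d19:-→d20:H4→d21:H4→d22:-→d23:-→d24:H2 -> H2
  lookup 44.251.40.179: bits 0010 walk d0:H2→d1:-→d2:-→d3:-→d4:- -> H2
  + 157.0.0.0/8 (H5) depth=8
  lookup 39.0.1.242: bits 0010011100 walk d0:H2→d1:-→d2:-→d3:-→d4:-→d5:-→d6:-→d7:-→d8:H6→d9:-→d10:- -> H6
  + 157.217.192.48/28 (H2) depth=28
  lookup 157.129.98.155: bits 100111011 walk d0:H2→d1:-→d2:-→d3:-→d4:-→d5:-→d6:-→d7:-→d8:H5→d9:H2 -> H2
  + 157.217.192.0/24 (H5) depth=24
  + 39.35.0.0/16 (H3) depth=16
  lookup 88.152.5.249: bits 0 walk d0:H2→d1:- -> H2
  + 39.0.0.0/8 (H1) depth=8
  + 0.0.0.0/0 (H3) depth=0
  lookup 12.134.236.0: bits 0000110010000110111011000000 walk d0:H3→d1:-→d2:-→d3:-→d4:-→d5:-→d6:-→d7:-→d8:-→d9:-→d10:-→d11:-→d12:-→d13:-→d14:-→d15:-→d16:-→d17:-→d18:-→d19:-→d20:-→d21:-→d22:-→d23:-→d24:H4→d25:-→d26:-→d27:-→d28:- -> H4
  del 157.0.0.0/8 (clear depth 8)
  + 157.208.0.0/12 (H3) depth=12
  lookup 129.255.28.134: bits 100 walk d0:H3→d1:-→d2:-→d3:- -> H3

== LOOKUPS ==
["H3","H6","H2","H2","H1","H2","H2","H6","H2","H2","H4","H3"]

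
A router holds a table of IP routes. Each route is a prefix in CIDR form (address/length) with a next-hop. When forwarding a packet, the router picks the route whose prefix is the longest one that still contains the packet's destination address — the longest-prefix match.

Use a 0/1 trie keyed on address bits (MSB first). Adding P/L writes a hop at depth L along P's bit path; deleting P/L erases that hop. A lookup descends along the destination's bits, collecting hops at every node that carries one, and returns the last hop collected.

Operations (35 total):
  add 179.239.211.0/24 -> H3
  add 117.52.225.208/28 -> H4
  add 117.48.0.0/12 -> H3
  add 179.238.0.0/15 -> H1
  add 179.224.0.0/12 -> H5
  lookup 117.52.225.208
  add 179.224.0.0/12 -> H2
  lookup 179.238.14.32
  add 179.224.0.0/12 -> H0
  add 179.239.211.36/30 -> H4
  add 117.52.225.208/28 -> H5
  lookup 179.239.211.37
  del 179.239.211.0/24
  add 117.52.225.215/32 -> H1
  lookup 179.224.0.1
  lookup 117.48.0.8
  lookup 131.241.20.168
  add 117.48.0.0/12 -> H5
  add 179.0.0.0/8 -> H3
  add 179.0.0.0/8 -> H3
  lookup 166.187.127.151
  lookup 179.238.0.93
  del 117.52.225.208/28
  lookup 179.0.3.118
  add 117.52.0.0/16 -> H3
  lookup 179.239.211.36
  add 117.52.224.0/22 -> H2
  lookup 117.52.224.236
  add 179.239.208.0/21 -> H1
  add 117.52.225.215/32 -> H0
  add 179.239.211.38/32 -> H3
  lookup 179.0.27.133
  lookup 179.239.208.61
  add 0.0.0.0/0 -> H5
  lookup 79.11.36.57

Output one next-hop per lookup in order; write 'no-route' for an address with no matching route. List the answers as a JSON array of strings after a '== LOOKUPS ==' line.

Process each operation:
  + 179.239.211.0/24 (H3) depth=24
  + 117.52.225.208/28 (H4) depth=28
  + 117.48.0.0/12 (H3) depth=12
  + 179.238.0.0/15 (H1) depth=15
  + 179.224.0.0/12 (H5) depth=12
  lookup 117.52.225.208: bits 0111010100110100111000011101 walk d0:-→d1:-→d2:-→d3:-→d4:-→d5:-→d6:-→d7:-→d8:-→d9:-→d10:-→d11:-→d12:H3→d13:-→d14:-→d15:-→d16:-→d17:-→d18:-→d19:-→d20:-→d21:-→d22:-→d23:-→d24:-→d25:-→d26:-→d27:-→d28:H4 -> H4
  + 179.224.0.0/12 (H2) depth=12
  lookup 179.238.14.32: bits 101100111110111 walk d0:-→d1:-→d2:-→d3:-→d4:-→d5:-→d6:-→d7:-→d8:-→d9:-→d10:-→d11:-→d12:H2→d13:-→d14:-→d15:H1 -> H1
  + 179.224.0.0/12 (H0) depth=12
  + 179.239.211.36/30 (H4) depth=30
  + 117.52.225.208/28 (H5) depth=28
  lookup 179.239.211.37: bits 101100111110111111010011001001 walk d0:-→d1:-→d2:-→d3:-→d4:-→d5:-→d6:-→d7:-→d8:-→d9:-→d10:-→d11:-→d12:H0→d13:-→d14:-→d15:H1→d16:-→d17:-→d18:-→d19:-→d20:-→d21:-→d22:-→d23:-→d24:H3→d25:-→d26:-→d27:-→d28:-→d29:-→d30:H4 -> H4
  - 179.239.211.0/24 clear@24
  + 117.52.225.215/32 (H1) depth=32
  lookup 179.224.0.1: bits 101100111110 walk d0:-→d1:-→d2:-→d3:-→d4:-→d5:-→d6:-→d7:-→d8:-→d9:-→d10:-→d11:-→d12:H0 -> H0
  lookup 117.48.0.8: bits 0111010100110 walk d0:-→d1:-→d2:-→d3:-→d4:-→d5:-→d6:-→d7:-→d8:-→d9:-→d10:-→d11:-→d12:H3→d13:- -> H3
  lookup 131.241.20.168: bits 10 walk d0:-→d1:-→d2:- -> no-route
  + 117.48.0.0/12 (H5) depth=12
  + 179.0.0.0/8 (H3) depth=8
  + 179.0.0.0/8 (H3) depth=8
  lookup 166.187.127.151: bits 101 walk d0:-→d1:-→d2:-→d3:- -> no-route
  lookup 179.238.0.93: bits 101100111110111 walk d0:-→d1:-→d2:-→d3:-→d4:-→d5:-→d6:-→d7:-→d8:H3→d9:-→d10:-→d11:-→d12:H0→d13:-→d14:-→d15:H1 -> H1
  - 117.52.225.208/28 clear@28
  lookup 179.0.3.118: bits 10110011 walk d0:-→d1:-→d2:-→d3:-→d4:-→d5:-→d6:-→d7:-→d8:H3 -> H3
  + 117.52.0.0/16 (H3) depth=16
  lookup 179.239.211.36: bits 101100111110111111010011001001 walk d0:-→d1:-→d2:-→d3:-→d4:-→d5:-→d6:-→d7:-→d8:H3→d9:-→d10:-→d11:-→d12:H0→d13:-→d14:-→d15:H1→d16:-→d17:-→d18:-→d19:-→d20:-→d21:-→d22:-→d23:-→d24:-→d25:-→d26:-→d27:-→d28:-→d29:-→d30:H4 -> H4
  + 117.52.224.0/22 (H2) depth=22
  lookup 117.52.224.236: bits 01110101001101001110000 walk d0:-→d1:-→d2:-→d3:-→d4:-→d5:-→d6:-→d7:-→d8:-→d9:-→d10:-→d11:-→d12:H5→d13:-→d14:-→d15:-→d16:H3→d17:-→d18:-→d19:-→d20:-→d21:-→d22:H2→d23:- -> H2
  + 179.239.208.0/21 (H1) depth=21
  + 117.52.225.215/32 (H0) depth=32
  + 179.239.211.38/32 (H3) depth=32
  lookup 179.0.27.133: bits 10110011 walk d0:-→d1:-→d2:-→d3:-→d4:-→d5:-→d6:-→d7:-→d8:H3 -> H3
  lookup 179.239.208.61: bits 1011001111101111110100 walk d0:-→d1:-→d2:-→d3:-→d4:-→d5:-→d6:-→d7:-→d8:H3→d9:-→d10:-→d11:-→d12:H0→d13:-→d14:-→d15:H1→d16:-→d17:-→d18:-→d19:-→d20:-→d21:H1→d22:- -> H1
  + 0.0.0.0/0 (H5) depth=0
  lookup 79.11.36.57: bits 01 walk d0:H5→d1:-→d2:- -> H5

== LOOKUPS ==
["H4","H1","H4","H0","H3","no-route","no-route","H1","H3","H4","H2","H3","H1","H5"]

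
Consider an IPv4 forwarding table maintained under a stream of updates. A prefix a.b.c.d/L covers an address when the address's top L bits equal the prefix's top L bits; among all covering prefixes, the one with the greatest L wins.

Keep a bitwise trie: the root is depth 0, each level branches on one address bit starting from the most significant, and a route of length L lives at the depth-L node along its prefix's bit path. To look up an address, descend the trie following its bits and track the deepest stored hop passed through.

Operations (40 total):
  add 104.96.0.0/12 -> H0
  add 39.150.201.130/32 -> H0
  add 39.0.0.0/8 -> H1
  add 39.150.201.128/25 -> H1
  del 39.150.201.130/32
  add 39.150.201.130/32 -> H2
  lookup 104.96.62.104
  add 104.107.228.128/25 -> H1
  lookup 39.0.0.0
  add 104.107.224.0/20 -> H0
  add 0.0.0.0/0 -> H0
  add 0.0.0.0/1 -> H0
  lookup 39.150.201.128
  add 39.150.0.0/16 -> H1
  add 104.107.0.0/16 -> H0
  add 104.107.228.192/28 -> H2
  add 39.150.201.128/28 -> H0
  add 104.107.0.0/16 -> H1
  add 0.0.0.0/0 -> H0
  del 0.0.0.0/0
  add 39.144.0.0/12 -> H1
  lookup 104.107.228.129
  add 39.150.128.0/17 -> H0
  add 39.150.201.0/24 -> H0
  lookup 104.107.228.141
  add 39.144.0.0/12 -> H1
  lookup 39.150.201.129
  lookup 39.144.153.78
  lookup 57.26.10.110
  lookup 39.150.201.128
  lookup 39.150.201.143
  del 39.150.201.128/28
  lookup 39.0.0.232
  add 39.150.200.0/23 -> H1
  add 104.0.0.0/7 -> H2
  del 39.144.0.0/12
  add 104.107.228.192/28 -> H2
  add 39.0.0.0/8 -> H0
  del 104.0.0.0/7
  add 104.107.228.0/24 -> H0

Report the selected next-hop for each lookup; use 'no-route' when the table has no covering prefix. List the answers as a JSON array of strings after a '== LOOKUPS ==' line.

Apply in order:
  add 104.96.0.0/12 -> H0 at depth 12
  add 39.150.201.130/32 -> H0 at depth 32
  add 39.0.0.0/8 -> H1 at depth 8
  add 39.150.201.128/25 -> H1 at depth 25
  del 39.150.201.130/32 (clear depth 32)
  add 39.150.201.130/32 -> H2 at depth 32
  Q 104.96.62.104: descend 011010000110 ; hops seen [H0] ; pick H0
  add 104.107.228.128/25 -> H1 at depth 25
  Q 39.0.0.0: descend 00100111 ; hops seen [H1] ; pick H1
  add 104.107.224.0/20 -> H0 at depth 20
  add 0.0.0.0/0 -> H0 at depth 0
  add 0.0.0.0/1 -> H0 at depth 1
  Q 39.150.201.128: descend 001001111001011011001001100000 ; hops seen [H0,H0,H1,H1] ; pick H1
  add 39.150.0.0/16 -> H1 at depth 16
  add 104.107.0.0/16 -> H0 at depth 16
  add 104.107.228.192/28 -> H2 at depth 28
  add 39.150.201.128/28 -> H0 at depth 28
  add 104.107.0.0/16 -> H1 at depth 16
  add 0.0.0.0/0 -> H0 at depth 0
  del 0.0.0.0/0 (clear depth 0)
  add 39.144.0.0/12 -> H1 at depth 12
  Q 104.107.228.129: descend 0110100001101011111001001 ; hops seen [H0,H0,H1,H0,H1] ; pick H1
  add 39.150.128.0/17 -> H0 at depth 17
  add 39.150.201.0/24 -> H0 at depth 24
  Q 104.107.228.141: descend 0110100001101011111001001 ; hops seen [H0,H0,H1,H0,H1] ; pick H1
  add 39.144.0.0/12 -> H1 at depth 12
  Q 39.150.201.129: descend 001001111001011011001001100000 ; hops seen [H0,H1,H1,H1,H0,H0,H1,H0] ; pick H0
  Q 39.144.153.78: descend 0010011110010 ; hops seen [H0,H1,H1] ; pick H1
  Q 57.26.10.110: descend 001 ; hops seen [H0] ; pick H0
  Q 39.150.201.128: descend 001001111001011011001001100000 ; hops seen [H0,H1,H1,H1,H0,H0,H1,H0] ; pick H0
  Q 39.150.201.143: descend 0010011110010110110010011000 ; hops seen [H0,H1,H1,H1,H0,H0,H1,H0] ; pick H0
  del 39.150.201.128/28 (clear depth 28)
  Q 39.0.0.232: descend 00100111 ; hops seen [H0,H1] ; pick H1
  add 39.150.200.0/23 -> H1 at depth 23
  add 104.0.0.0/7 -> H2 at depth 7
  del 39.144.0.0/12 (clear depth 12)
  add 104.107.228.192/28 -> H2 at depth 28
  add 39.0.0.0/8 -> H0 at depth 8
  del 104.0.0.0/7 (clear depth 7)
  add 104.107.228.0/24 -> H0 at depth 24

== LOOKUPS ==
["H0","H1","H1","H1","H1","H0","H1","H0","H0","H0","H1"]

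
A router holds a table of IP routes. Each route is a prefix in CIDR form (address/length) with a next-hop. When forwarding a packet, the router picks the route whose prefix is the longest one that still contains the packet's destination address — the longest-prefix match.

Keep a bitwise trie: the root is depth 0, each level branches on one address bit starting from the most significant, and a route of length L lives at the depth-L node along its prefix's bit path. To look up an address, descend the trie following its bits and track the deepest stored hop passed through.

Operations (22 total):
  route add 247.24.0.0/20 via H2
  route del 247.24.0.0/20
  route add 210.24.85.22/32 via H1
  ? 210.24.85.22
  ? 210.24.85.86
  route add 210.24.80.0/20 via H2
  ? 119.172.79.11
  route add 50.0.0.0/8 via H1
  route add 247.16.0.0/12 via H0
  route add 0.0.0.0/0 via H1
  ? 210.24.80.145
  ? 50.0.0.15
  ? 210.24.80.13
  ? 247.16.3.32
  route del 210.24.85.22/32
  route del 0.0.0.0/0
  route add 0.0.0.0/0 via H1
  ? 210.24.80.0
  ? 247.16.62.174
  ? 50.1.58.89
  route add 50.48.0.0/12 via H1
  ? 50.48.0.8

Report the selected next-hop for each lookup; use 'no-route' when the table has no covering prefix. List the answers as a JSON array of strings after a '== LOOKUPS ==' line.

Process each operation:
  + 247.24.0.0/20 (H2) depth=20
  del 247.24.0.0/20 (clear depth 20)
  + 210.24.85.22/32 (H1) depth=32
  ? 210.24.85.22  path d0:-→d1:-→d2:-→d3:-→d4:-→d5:-→d6:-→d7:-→d8:-→d9:-→d10:-→d11:-→d12:-→d13:-→d14:-→d15:-→d16:-→d17:-→d18:-→d19:-→d20:-→d21:-→d22:-→d23:-→d24:-→d25:-→d26:-→d27:-→d28:-→d29:-→d30:-→d31:-→d32:H1  best=H1
  ? 210.24.85.86  path d0:-→d1:-→d2:-→d3:-→d4:-→d5:-→d6:-→d7:-→d8:-→d9:-→d10:-→d11:-→d12:-→d13:-→d14:-→d15:-→d16:-→d17:-→d18:-→d19:-→d20:-→d21:-→d22:-→d23:-→d24:-→d25:-  best=no-route
  + 210.24.80.0/20 (H2) depth=20
  ? 119.172.79.11  path d0:-  best=no-route
  + 50.0.0.0/8 (H1) depth=8
  + 247.16.0.0/12 (H0) depth=12
  + 0.0.0.0/0 (H1) depth=0
  ? 210.24.80.145  path d0:H1→d1:-→d2:-→d3:-→d4:-→d5:-→d6:-→d7:-→d8:-→d9:-→d10:-→d11:-→d12:-→d13:-→d14:-→d15:-→d16:-→d17:-→d18:-→d19:-→d20:H2→d21:-  best=H2
  ? 50.0.0.15  path d0:H1→d1:-→d2:-→d3:-→d4:-→d5:-→d6:-→d7:-→d8:H1  best=H1
  ? 210.24.80.13  path d0:H1→d1:-→d2:-→d3:-→d4:-→d5:-→d6:-→d7:-→d8:-→d9:-→d10:-→d11:-→d12:-→d13:-→d14:-→d15:-→d16:-→d17:-→d18:-→d19:-→d20:H2→d21:-  best=H2
  ? 247.16.3.32  path d0:H1→d1:-→d2:-→d3:-→d4:-→d5:-→d6:-→d7:-→d8:-→d9:-→d10:-→d11:-→d12:H0  best=H0
  del 210.24.85.22/32 (clear depth 32)
  del 0.0.0.0/0 (clear depth 0)
  + 0.0.0.0/0 (H1) depth=0
  ? 210.24.80.0  path d0:H1→d1:-→d2:-→d3:-→d4:-→d5:-→d6:-→d7:-→d8:-→d9:-→d10:-→d11:-→d12:-→d13:-→d14:-→d15:-→d16:-→d17:-→d18:-→d19:-→d20:H2→d21:-  best=H2
  ? 247.16.62.174  path d0:H1→d1:-→d2:-→d3:-→d4:-→d5:-→d6:-→d7:-→d8:-→d9:-→d10:-→d11:-→d12:H0  best=H0
  ? 50.1.58.89  path d0:H1→d1:-→d2:-→d3:-→d4:-→d5:-→d6:-→d7:-→d8:H1  best=H1
  + 50.48.0.0/12 (H1) depth=12
  ? 50.48.0.8  path d0:H1→d1:-→d2:-→d3:-→d4:-→d5:-→d6:-→d7:-→d8:H1→d9:-→d10:-→d11:-→d12:H1  best=H1

== LOOKUPS ==
["H1","no-route","no-route","H2","H1","H2","H0","H2","H0","H1","H1"]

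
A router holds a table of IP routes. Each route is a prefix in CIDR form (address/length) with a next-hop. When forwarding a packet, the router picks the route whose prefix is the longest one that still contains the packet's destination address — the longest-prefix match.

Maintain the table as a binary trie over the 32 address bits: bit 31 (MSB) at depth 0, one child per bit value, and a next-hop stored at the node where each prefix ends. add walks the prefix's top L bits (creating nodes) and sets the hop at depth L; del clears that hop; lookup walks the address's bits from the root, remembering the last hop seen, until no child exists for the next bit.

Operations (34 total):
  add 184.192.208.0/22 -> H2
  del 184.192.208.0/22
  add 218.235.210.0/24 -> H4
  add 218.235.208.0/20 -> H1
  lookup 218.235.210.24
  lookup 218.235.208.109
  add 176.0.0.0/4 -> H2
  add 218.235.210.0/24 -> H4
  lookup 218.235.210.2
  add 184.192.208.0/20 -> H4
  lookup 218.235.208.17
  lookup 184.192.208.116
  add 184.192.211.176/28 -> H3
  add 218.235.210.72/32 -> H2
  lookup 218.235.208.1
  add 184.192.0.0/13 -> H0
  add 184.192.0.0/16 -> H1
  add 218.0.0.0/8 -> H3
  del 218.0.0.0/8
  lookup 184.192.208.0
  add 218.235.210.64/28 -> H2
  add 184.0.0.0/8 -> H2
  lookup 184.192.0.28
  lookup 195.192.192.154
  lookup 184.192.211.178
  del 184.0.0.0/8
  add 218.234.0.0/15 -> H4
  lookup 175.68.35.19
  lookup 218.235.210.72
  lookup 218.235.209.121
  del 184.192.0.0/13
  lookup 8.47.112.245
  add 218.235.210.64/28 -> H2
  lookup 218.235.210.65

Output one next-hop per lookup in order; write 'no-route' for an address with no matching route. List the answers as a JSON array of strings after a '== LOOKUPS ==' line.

Apply in order:
  add 184.192.208.0/22 -> H2 at depth 22
  - 184.192.208.0/22 clear@22
  add 218.235.210.0/24 -> H4 at depth 24
  add 218.235.208.0/20 -> H1 at depth 20
  Q 218.235.210.24: descend 110110101110101111010010 ; hops seen [H1,H4] ; pick H4
  Q 218.235.208.109: descend 1101101011101011110100 ; hops seen [H1] ; pick H1
  add 176.0.0.0/4 -> H2 at depth 4
  add 218.235.210.0/24 -> H4 at depth 24
  Q 218.235.210.2: descend 110110101110101111010010 ; hops seen [H1,H4] ; pick H4
  add 184.192.208.0/20 -> H4 at depth 20
  Q 218.235.208.17: descend 1101101011101011110100 ; hops seen [H1] ; pick H1
  Q 184.192.208.116: descend 1011100011000000110100 ; hops seen [H2,H4] ; pick H4
  add 184.192.211.176/28 -> H3 at depth 28
  add 218.235.210.72/32 -> H2 at depth 32
  Q 218.235.208.1: descend 1101101011101011110100 ; hops seen [H1] ; pick H1
  add 184.192.0.0/13 -> H0 at depth 13
  add 184.192.0.0/16 -> H1 at depth 16
  add 218.0.0.0/8 -> H3 at depth 8
  - 218.0.0.0/8 clear@8
  Q 184.192.208.0: descend 1011100011000000110100 ; hops seen [H2,H0,H1,H4] ; pick H4
  add 218.235.210.64/28 -> H2 at depth 28
  add 184.0.0.0/8 -> H2 at depth 8
  Q 184.192.0.28: descend 1011100011000000 ; hops seen [H2,H2,H0,H1] ; pick H1
  Q 195.192.192.154: descend 110 ; hops seen [∅] ; pick no-route
  Q 184.192.211.178: descend 1011100011000000110100111011 ; hops seen [H2,H2,H0,H1,H4,H3] ; pick H3
  - 184.0.0.0/8 clear@8
  add 218.234.0.0/15 -> H4 at depth 15
  Q 175.68.35.19: descend 101 ; hops seen [∅] ; pick no-route
  Q 218.235.210.72: descend 11011010111010111101001001001000 ; hops seen [H4,H1,H4,H2,H2] ; pick H2
  Q 218.235.209.121: descend 1101101011101011110100 ; hops seen [H4,H1] ; pick H1
  - 184.192.0.0/13 clear@13
  Q 8.47.112.245: descend ε ; hops seen [∅] ; pick no-route
  add 218.235.210.64/28 -> H2 at depth 28
  Q 218.235.210.65: descend 1101101011101011110100100100 ; hops seen [H4,H1,H4,H2] ; pick H2

== LOOKUPS ==
["H4","H1","H4","H1","H4","H1","H4","H1","no-route","H3","no-route","H2","H1","no-route","H2"]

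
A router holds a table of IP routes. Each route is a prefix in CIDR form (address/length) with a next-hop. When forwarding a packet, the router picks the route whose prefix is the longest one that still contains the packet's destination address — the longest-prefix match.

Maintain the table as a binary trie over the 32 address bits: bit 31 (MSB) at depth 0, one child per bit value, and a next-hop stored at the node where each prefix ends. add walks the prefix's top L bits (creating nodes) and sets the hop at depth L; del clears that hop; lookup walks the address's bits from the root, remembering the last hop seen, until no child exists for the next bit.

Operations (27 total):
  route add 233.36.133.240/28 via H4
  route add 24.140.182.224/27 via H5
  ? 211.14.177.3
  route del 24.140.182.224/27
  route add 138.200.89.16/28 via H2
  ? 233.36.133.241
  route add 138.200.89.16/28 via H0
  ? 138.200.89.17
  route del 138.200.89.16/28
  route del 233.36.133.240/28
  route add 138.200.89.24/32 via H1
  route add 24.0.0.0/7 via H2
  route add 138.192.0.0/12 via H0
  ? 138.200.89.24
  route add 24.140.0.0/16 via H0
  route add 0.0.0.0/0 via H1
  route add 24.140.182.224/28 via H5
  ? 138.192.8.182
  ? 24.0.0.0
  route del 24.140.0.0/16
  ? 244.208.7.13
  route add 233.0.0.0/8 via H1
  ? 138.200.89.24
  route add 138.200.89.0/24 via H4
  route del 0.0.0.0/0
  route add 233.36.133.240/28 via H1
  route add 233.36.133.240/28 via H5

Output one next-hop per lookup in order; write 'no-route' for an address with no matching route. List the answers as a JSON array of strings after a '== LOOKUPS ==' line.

Trace:
  + 233.36.133.240/28 (H4) depth=28
  + 24.140.182.224/27 (H5) depth=27
  ? 211.14.177.3  path d0:-→d1:-→d2:-  best=no-route
  - 24.140.182.224/27 clear@27
  + 138.200.89.16/28 (H2) depth=28
  ? 233.36.133.241  path d0:-→d1:-→d2:-→d3:-→d4:-→d5:-→d6:-→d7:-→d8:-→d9:-→d10:-→d11:-→d12:-→d13:-→d14:-→d15:-→d16:-→d17:-→d18:-→d19:-→d20:-→d21:-→d22:-→d23:-→d24:-→d25:-→d26:-→d27:-→d28:H4  best=H4
  + 138.200.89.16/28 (H0) depth=28
  ? 138.200.89.17  path d0:-→d1:-→d2:-→d3:-→d4:-→d5:-→d6:-→d7:-→d8:-→d9:-→d10:-→d11:-→d12:-→d13:-→d14:-→d15:-→d16:-→d17:-→d18:-→d19:-→d20:-→d21:-→d22:-→d23:-→d24:-→d25:-→d26:-→d27:-→d28:H0  best=H0
  - 138.200.89.16/28 clear@28
  - 233.36.133.240/28 clear@28
  + 138.200.89.24/32 (H1) depth=32
  + 24.0.0.0/7 (H2) depth=7
  + 138.192.0.0/12 (H0) depth=12
  ? 138.200.89.24  path d0:-→d1:-→d2:-→d3:-→d4:-→d5:-→d6:-→d7:-→d8:-→d9:-→d10:-→d11:-→d12:H0→d13:-→d14:-→d15:-→d16:-→d17:-→d18:-→d19:-→d20:-→d21:-→d22:-→d23:-→d24:-→d25:-→d26:-→d27:-→d28:-→d29:-→d30:-→d31:-→d32:H1  best=H1
  + 24.140.0.0/16 (H0) depth=16
  + 0.0.0.0/0 (H1) depth=0
  + 24.140.182.224/28 (H5) depth=28
  ? 138.192.8.182  path d0:H1→d1:-→d2:-→d3:-→d4:-→d5:-→d6:-→d7:-→d8:-→d9:-→d10:-→d11:-→d12:H0  best=H0
  ? 24.0.0.0  path d0:H1→d1:-→d2:-→d3:-→d4:-→d5:-→d6:-→d7:H2→d8:-  best=H2
  - 24.140.0.0/16 clear@16
  ? 244.208.7.13  path d0:H1→d1:-→d2:-→d3:-  best=H1
  + 233.0.0.0/8 (H1) depth=8
  ? 138.200.89.24  path d0:H1→d1:-→d2:-→d3:-→d4:-→d5:-→d6:-→d7:-→d8:-→d9:-→d10:-→d11:-→d12:H0→d13:-→d14:-→d15:-→d16:-→d17:-→d18:-→d19:-→d20:-→d21:-→d22:-→d23:-→d24:-→d25:-→d26:-→d27:-→d28:-→d29:-→d30:-→d31:-→d32:H1  best=H1
  + 138.200.89.0/24 (H4) depth=24
  - 0.0.0.0/0 clear@0
  + 233.36.133.240/28 (H1) depth=28
  + 233.36.133.240/28 (H5) depth=28

== LOOKUPS ==
["no-route","H4","H0","H1","H0","H2","H1","H1"]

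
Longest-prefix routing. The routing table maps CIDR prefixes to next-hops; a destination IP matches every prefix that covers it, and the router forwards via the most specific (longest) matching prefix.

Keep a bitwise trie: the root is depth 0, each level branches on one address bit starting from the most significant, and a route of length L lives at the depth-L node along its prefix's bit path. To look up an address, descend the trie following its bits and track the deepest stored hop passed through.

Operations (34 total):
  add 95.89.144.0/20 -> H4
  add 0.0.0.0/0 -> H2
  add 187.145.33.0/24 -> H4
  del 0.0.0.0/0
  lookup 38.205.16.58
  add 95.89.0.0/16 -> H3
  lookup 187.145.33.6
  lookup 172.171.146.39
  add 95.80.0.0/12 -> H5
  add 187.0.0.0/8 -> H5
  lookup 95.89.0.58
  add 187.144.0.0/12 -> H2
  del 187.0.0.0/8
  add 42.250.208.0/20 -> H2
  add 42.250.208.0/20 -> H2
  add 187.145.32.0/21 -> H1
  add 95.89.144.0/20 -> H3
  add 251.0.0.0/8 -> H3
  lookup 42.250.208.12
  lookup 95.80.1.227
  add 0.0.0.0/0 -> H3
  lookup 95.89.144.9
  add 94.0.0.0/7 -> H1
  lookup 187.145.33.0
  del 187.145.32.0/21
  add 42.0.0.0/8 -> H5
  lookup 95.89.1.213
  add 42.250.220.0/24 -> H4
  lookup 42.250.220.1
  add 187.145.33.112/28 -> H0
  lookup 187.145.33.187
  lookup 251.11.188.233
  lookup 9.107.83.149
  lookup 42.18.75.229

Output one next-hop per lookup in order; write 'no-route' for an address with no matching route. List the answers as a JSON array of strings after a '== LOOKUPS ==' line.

Trace:
  + 95.89.144.0/20 (H4) depth=20
  + 0.0.0.0/0 (H2) depth=0
  + 187.145.33.0/24 (H4) depth=24
  - 0.0.0.0/0 clear@0
  ? 38.205.16.58  path d0:-→d1:-  best=no-route
  + 95.89.0.0/16 (H3) depth=16
  ? 187.145.33.6  path d0:-→d1:-→d2:-→d3:-→d4:-→d5:-→d6:-→d7:-→d8:-→d9:-→d10:-→d11:-→d12:-→d13:-→d14:-→d15:-→d16:-→d17:-→d18:-→d19:-→d20:-→d21:-→d22:-→d23:-→d24:H4  best=H4
  ? 172.171.146.39  path d0:-→d1:-→d2:-→d3:-  best=no-route
  + 95.80.0.0/12 (H5) depth=12
  + 187.0.0.0/8 (H5) depth=8
  ? 95.89.0.58  path d0:-→d1:-→d2:-→d3:-→d4:-→d5:-→d6:-→d7:-→d8:-→d9:-→d10:-→d11:-→d12:H5→d13:-→d14:-→d15:-→d16:H3  best=H3
  + 187.144.0.0/12 (H2) depth=12
  - 187.0.0.0/8 clear@8
  + 42.250.208.0/20 (H2) depth=20
  + 42.250.208.0/20 (H2) depth=20
  + 187.145.32.0/21 (H1) depth=21
  + 95.89.144.0/20 (H3) depth=20
  + 251.0.0.0/8 (H3) depth=8
  ? 42.250.208.12  path d0:-→d1:-→d2:-→d3:-→d4:-→d5:-→d6:-→d7:-→d8:-→d9:-→d10:-→d11:-→d12:-→d13:-→d14:-→d15:-→d16:-→d17:-→d18:-→d19:-→d20:H2  best=H2
  ? 95.80.1.227  path d0:-→d1:-→d2:-→d3:-→d4:-→d5:-→d6:-→d7:-→d8:-→d9:-→d10:-→d11:-→d12:H5  best=H5
  + 0.0.0.0/0 (H3) depth=0
  ? 95.89.144.9  path d0:H3→d1:-→d2:-→d3:-→d4:-→d5:-→d6:-→d7:-→d8:-→d9:-→d10:-→d11:-→d12:H5→d13:-→d14:-→d15:-→d16:H3→d17:-→d18:-→d19:-→d20:H3  best=H3
  + 94.0.0.0/7 (H1) depth=7
  ? 187.145.33.0  path d0:H3→d1:-→d2:-→d3:-→d4:-→d5:-→d6:-→d7:-→d8:-→d9:-→d10:-→d11:-→d12:H2→d13:-→d14:-→d15:-→d16:-→d17:-→d18:-→d19:-→d20:-→d21:H1→d22:-→d23:-→d24:H4  best=H4
  - 187.145.32.0/21 clear@21
  + 42.0.0.0/8 (H5) depth=8
  ? 95.89.1.213  path d0:H3→d1:-→d2:-→d3:-→d4:-→d5:-→d6:-→d7:H1→d8:-→d9:-→d10:-→d11:-→d12:H5→d13:-→d14:-→d15:-→d16:H3  best=H3
  + 42.250.220.0/24 (H4) depth=24
  ? 42.250.220.1  path d0:H3→d1:-→d2:-→d3:-→d4:-→d5:-→d6:-→d7:-→d8:H5→d9:-→d10:-→d11:-→d12:-→d13:-→d14:-→d15:-→d16:-→d17:-→d18:-→d19:-→d20:H2→d21:-→d22:-→d23:-→d24:H4  best=H4
  + 187.145.33.112/28 (H0) depth=28
  ? 187.145.33.187  path d0:H3→d1:-→d2:-→d3:-→d4:-→d5:-→d6:-→d7:-→d8:-→d9:-→d10:-→d11:-→d12:H2→d13:-→d14:-→d15:-→d16:-→d17:-→d18:-→d19:-→d20:-→d21:-→d22:-→d23:-→d24:H4  best=H4
  ? 251.11.188.233  path d0:H3→d1:-→d2:-→d3:-→d4:-→d5:-→d6:-→d7:-→d8:H3  best=H3
  ? 9.107.83.149  path d0:H3→d1:-→d2:-  best=H3
  ? 42.18.75.229  path d0:H3→d1:-→d2:-→d3:-→d4:-→d5:-→d6:-→d7:-→d8:H5  best=H5

== LOOKUPS ==
["no-route","H4","no-route","H3","H2","H5","H3","H4","H3","H4","H4","H3","H3","H5"]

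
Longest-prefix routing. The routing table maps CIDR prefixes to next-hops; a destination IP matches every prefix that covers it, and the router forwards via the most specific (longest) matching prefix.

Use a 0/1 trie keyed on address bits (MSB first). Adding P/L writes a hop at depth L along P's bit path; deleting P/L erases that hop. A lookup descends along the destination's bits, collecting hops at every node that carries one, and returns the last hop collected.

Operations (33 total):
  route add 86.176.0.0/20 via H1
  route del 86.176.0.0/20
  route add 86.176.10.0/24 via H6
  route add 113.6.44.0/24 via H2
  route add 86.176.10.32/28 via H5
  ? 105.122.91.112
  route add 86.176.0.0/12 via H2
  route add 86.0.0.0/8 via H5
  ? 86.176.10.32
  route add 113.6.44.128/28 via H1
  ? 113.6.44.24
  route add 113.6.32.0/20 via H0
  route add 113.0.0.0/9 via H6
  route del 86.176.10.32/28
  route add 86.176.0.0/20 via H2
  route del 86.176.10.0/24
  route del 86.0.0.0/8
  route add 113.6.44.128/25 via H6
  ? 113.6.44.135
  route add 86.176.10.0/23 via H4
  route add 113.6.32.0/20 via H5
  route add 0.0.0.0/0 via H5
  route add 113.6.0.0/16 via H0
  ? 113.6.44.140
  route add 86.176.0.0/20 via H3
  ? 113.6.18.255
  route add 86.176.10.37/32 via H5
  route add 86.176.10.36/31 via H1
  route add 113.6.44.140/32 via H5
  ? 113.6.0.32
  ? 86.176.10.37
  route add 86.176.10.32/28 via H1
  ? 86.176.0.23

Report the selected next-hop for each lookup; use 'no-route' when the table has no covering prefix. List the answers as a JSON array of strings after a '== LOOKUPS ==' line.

Trace:
  + 86.176.0.0/20 (H1) depth=20
  del 86.176.0.0/20 (clear depth 20)
  + 86.176.10.0/24 (H6) depth=24
  + 113.6.44.0/24 (H2) depth=24
  + 86.176.10.32/28 (H5) depth=28
  lookup 105.122.91.112: bits 011 walk d0:-→d1:-→d2:-→d3:- -> no-route
  + 86.176.0.0/12 (H2) depth=12
  + 86.0.0.0/8 (H5) depth=8
  lookup 86.176.10.32: bits 0101011010110000000010100010 walk d0:-→d1:-→d2:-→d3:-→d4:-→d5:-→d6:-→d7:-→d8:H5→d9:-→d10:-→d11:-→d12:H2→d13:-→d14:-→d15:-→d16:-→d17:-→d18:-→d19:-→d20:-→d21:-→d22:-→d23:-→d24:H6→d25:-→d26:-→d27:-→d28:H5 -> H5
  + 113.6.44.128/28 (H1) depth=28
  lookup 113.6.44.24: bits 011100010000011000101100 walk d0:-→d1:-→d2:-→d3:-→d4:-→d5:-→d6:-→d7:-→d8:-→d9:-→d10:-→d11:-→d12:-→d13:-→d14:-→d15:-→d16:-→d17:-→d18:-→d19:-→d20:-→d21:-→d22:-→d23:-→d24:H2 -> H2
  + 113.6.32.0/20 (H0) depth=20
  + 113.0.0.0/9 (H6) depth=9
  del 86.176.10.32/28 (clear depth 28)
  + 86.176.0.0/20 (H2) depth=20
  del 86.176.10.0/24 (clear depth 24)
  del 86.0.0.0/8 (clear depth 8)
  + 113.6.44.128/25 (H6) depth=25
  lookup 113.6.44.135: bits 0111000100000110001011001000 walk d0:-→d1:-→d2:-→d3:-→d4:-→d5:-→d6:-→d7:-→d8:-→d9:H6→d10:-→d11:-→d12:-→d13:-→d14:-→d15:-→d16:-→d17:-→d18:-→d19:-→d20:H0→d21:-→d22:-→d23:-→d24:H2→d25:H6→d26:-→d27:-→d28:H1 -> H1
  + 86.176.10.0/23 (H4) depth=23
  + 113.6.32.0/20 (H5) depth=20
  + 0.0.0.0/0 (H5) depth=0
  + 113.6.0.0/16 (H0) depth=16
  lookup 113.6.44.140: bits 0111000100000110001011001000 walk d0:H5→d1:-→d2:-→d3:-→d4:-→d5:-→d6:-→d7:-→d8:-→d9:H6→d10:-→d11:-→d12:-→d13:-→d14:-→d15:-→d16:H0→d17:-→d18:-→d19:-→d20:H5→d21:-→d22:-→d23:-→d24:H2→d25:H6→d26:-→d27:-→d28:H1 -> H1
  + 86.176.0.0/20 (H3) depth=20
  lookup 113.6.18.255: bits 011100010000011000 walk d0:H5→d1:-→d2:-→d3:-→d4:-→d5:-→d6:-→d7:-→d8:-→d9:H6→d10:-→d11:-→d12:-→d13:-→d14:-→d15:-→d16:H0→d17:-→d18:- -> H0
  + 86.176.10.37/32 (H5) depth=32
  + 86.176.10.36/31 (H1) depth=31
  + 113.6.44.140/32 (H5) depth=32
  lookup 113.6.0.32: bits 011100010000011000 walk d0:H5→d1:-→d2:-→d3:-→d4:-→d5:-→d6:-→d7:-→d8:-→d9:H6→d10:-→d11:-→d12:-→d13:-→d14:-→d15:-→d16:H0→d17:-→d18:- -> H0
  lookup 86.176.10.37: bits 01010110101100000000101000100101 walk d0:H5→d1:-→d2:-→d3:-→d4:-→d5:-→d6:-→d7:-→d8:-→d9:-→d10:-→d11:-→d12:H2→d13:-→d14:-→d15:-→d16:-→d17:-→d18:-→d19:-→d20:H3→d21:-→d22:-→d23:H4→d24:-→d25:-→d26:-→d27:-→d28:-→d29:-→d30:-→d31:H1→d32:H5 -> H5
  + 86.176.10.32/28 (H1) depth=28
  lookup 86.176.0.23: bits 01010110101100000000 walk d0:H5→d1:-→d2:-→d3:-→d4:-→d5:-→d6:-→d7:-→d8:-→d9:-→d10:-→d11:-→d12:H2→d13:-→d14:-→d15:-→d16:-→d17:-→d18:-→d19:-→d20:H3 -> H3

== LOOKUPS ==
["no-route","H5","H2","H1","H1","H0","H0","H5","H3"]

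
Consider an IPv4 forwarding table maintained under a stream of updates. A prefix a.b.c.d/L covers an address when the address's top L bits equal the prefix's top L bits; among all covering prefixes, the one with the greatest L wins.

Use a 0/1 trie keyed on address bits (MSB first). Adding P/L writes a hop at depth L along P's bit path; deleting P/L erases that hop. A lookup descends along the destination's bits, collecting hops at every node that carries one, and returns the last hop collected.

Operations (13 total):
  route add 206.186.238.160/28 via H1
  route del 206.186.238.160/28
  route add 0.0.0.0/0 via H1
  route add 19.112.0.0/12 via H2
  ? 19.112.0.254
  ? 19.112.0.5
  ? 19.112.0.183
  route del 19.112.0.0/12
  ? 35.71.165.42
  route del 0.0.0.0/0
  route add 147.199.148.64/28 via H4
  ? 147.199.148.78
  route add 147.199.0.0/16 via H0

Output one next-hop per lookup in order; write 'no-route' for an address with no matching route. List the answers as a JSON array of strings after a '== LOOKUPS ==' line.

Apply in order:
  + 206.186.238.160/28 (H1) depth=28
  del 206.186.238.160/28 (clear depth 28)
  + 0.0.0.0/0 (H1) depth=0
  + 19.112.0.0/12 (H2) depth=12
  lookup 19.112.0.254: bits 000100110111 walk d0:H1→d1:-→d2:-→d3:-→d4:-→d5:-→d6:-→d7:-→d8:-→d9:-→d10:-→d11:-→d12:H2 -> H2
  lookup 19.112.0.5: bits 000100110111 walk d0:H1→d1:-→d2:-→d3:-→d4:-→d5:-→d6:-→d7:-→d8:-→d9:-→d10:-→d11:-→d12:H2 -> H2
  lookup 19.112.0.183: bits 000100110111 walk d0:H1→d1:-→d2:-→d3:-→d4:-→d5:-→d6:-→d7:-→d8:-→d9:-→d10:-→d11:-→d12:H2 -> H2
  del 19.112.0.0/12 (clear depth 12)
  lookup 35.71.165.42: bits 00 walk d0:H1→d1:-→d2:- -> H1
  del 0.0.0.0/0 (clear depth 0)
  + 147.199.148.64/28 (H4) depth=28
  lookup 147.199.148.78: bits 1001001111000111100101000100 walk d0:-→d1:-→d2:-→d3:-→d4:-→d5:-→d6:-→d7:-→d8:-→d9:-→d10:-→d11:-→d12:-→d13:-→d14:-→d15:-→d16:-→d17:-→d18:-→d19:-→d20:-→d21:-→d22:-→d23:-→d24:-→d25:-→d26:-→d27:-→d28:H4 -> H4
  + 147.199.0.0/16 (H0) depth=16

== LOOKUPS ==
["H2","H2","H2","H1","H4"]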